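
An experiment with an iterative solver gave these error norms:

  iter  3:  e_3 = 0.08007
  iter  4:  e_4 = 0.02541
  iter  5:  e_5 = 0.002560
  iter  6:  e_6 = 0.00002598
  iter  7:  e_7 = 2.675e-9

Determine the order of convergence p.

2

Consecutive ratios: e_7/e_6 = 2.675e-9/0.00002598 = 0.000102964, e_6/e_5 = 0.00002598/0.002560 = 0.0101484.
p ≈ ln(0.000102964)/ln(0.0101484) = -9.1811/-4.5904 ≈ 2.00.
So the convergence is quadratic (order 2).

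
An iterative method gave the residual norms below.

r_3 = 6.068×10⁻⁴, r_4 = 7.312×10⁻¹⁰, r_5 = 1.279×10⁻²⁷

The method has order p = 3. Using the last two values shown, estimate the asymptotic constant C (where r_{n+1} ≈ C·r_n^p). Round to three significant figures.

C ≈ r_5 / r_4^3
  = 1.279×10⁻²⁷ / (7.312×10⁻¹⁰)^3
  = 1.279×10⁻²⁷ / 3.90939e-28 ≈ 3.2716

3.27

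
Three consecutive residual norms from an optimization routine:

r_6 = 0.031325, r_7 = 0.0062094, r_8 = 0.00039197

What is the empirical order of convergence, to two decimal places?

1.71

p ≈ ln(r_8/r_7) / ln(r_7/r_6)
  = ln(0.00039197/0.0062094) / ln(0.0062094/0.031325)
  = ln(0.0631253) / ln(0.198225)
  = -2.76263 / -1.61835 ≈ 1.70707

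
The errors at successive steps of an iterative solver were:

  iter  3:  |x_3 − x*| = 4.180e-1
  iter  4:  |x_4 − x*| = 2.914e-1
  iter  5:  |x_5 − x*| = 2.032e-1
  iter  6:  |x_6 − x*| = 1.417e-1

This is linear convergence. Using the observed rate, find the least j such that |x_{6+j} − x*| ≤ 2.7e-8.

43

Rate ρ ≈ |x_6 − x*|/|x_5 − x*| = 1.417e-1/2.032e-1 = 0.6973.
After j more steps, |x_{6+j} − x*| ≈ 1.417e-1·ρ^j; need ρ^j ≤ 2.7e-8/1.417e-1 = 1.90543e-07.
j ≥ ln(1.90543e-07)/ln(0.6973) = -15.4734/-0.36054 = 42.917.
So 43 more iterations are needed.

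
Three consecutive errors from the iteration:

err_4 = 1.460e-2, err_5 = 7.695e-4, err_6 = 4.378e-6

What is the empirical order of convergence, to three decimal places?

1.756

p ≈ ln(err_6/err_5) / ln(err_5/err_4)
  = ln(4.378e-6/7.695e-4) / ln(7.695e-4/1.460e-2)
  = ln(0.00568941) / ln(0.0527055)
  = -5.169149 / -2.943035 ≈ 1.756401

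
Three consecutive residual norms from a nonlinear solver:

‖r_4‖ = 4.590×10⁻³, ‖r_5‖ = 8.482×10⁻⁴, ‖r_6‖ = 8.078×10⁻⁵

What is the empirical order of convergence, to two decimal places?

1.39

p ≈ ln(‖r_6‖/‖r_5‖) / ln(‖r_5‖/‖r_4‖)
  = ln(8.078×10⁻⁵/8.482×10⁻⁴) / ln(8.482×10⁻⁴/4.590×10⁻³)
  = ln(0.095237) / ln(0.184793)
  = -2.35139 / -1.68852 ≈ 1.39257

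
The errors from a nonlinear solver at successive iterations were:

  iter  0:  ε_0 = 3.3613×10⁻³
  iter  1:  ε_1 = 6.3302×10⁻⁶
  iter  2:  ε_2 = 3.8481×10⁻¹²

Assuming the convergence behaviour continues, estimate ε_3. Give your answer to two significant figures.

First estimate the order: p ≈ ln(ε_2/ε_1) / ln(ε_1/ε_0) = ln(3.8481×10⁻¹²/6.3302×10⁻⁶)/ln(6.3302×10⁻⁶/3.3613×10⁻³) = ln(6.07895e-07)/ln(0.00188326) ≈ 2.2811.
Then ε_3 ≈ ε_2·(ε_2/ε_1)^p = 3.8481×10⁻¹²·(6.07895e-07)^2.2811 = 3.8481×10⁻¹²·6.61137e-15 ≈ 2.544e-26.

2.5e-26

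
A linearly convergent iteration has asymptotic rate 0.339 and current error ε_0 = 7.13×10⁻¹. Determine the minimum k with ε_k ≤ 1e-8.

After k steps, ε_k ≈ 7.13×10⁻¹·0.339^k.
Need 0.339^k ≤ 1e-8/7.13×10⁻¹ = 1.40252e-08.
k ≥ ln(1.40252e-08)/ln(0.339) = -18.0824/-1.08176 = 16.716.
Smallest integer k = 17.

17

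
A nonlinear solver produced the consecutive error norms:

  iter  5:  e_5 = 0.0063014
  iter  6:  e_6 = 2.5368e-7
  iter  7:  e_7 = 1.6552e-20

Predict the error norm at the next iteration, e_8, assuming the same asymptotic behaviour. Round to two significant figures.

First estimate the order: p ≈ ln(e_7/e_6) / ln(e_6/e_5) = ln(1.6552e-20/2.5368e-7)/ln(2.5368e-7/0.0063014) = ln(6.52476e-14)/ln(4.02577e-05) ≈ 3.0000.
Then e_8 ≈ e_7·(e_7/e_6)^p = 1.6552e-20·(6.52476e-14)^3.0000 = 1.6552e-20·2.77775e-40 ≈ 4.598e-60.

4.6e-60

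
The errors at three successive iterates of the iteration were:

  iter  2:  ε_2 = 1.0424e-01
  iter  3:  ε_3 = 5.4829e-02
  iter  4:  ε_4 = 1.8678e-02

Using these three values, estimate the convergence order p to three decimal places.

p ≈ ln(ε_4/ε_3) / ln(ε_3/ε_2)
  = ln(1.8678e-02/5.4829e-02) / ln(5.4829e-02/1.0424e-01)
  = ln(0.340659) / ln(0.525988)
  = -1.076873 / -0.642477 ≈ 1.676127

1.676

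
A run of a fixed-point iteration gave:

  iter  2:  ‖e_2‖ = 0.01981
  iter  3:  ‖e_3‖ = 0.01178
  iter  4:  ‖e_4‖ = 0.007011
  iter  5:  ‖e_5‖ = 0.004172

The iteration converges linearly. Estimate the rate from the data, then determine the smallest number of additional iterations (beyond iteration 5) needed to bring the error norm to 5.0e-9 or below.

27

Rate ρ ≈ ‖e_5‖/‖e_4‖ = 0.004172/0.007011 = 0.5951.
After j more steps, ‖e_{5+j}‖ ≈ 0.004172·ρ^j; need ρ^j ≤ 5.0e-9/0.004172 = 1.19847e-06.
j ≥ ln(1.19847e-06)/ln(0.5951) = -13.6345/-0.51903 = 26.269.
So 27 more iterations are needed.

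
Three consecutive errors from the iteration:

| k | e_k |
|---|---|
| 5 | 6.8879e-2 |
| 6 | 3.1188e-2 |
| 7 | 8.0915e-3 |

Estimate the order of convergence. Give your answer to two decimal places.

p ≈ ln(e_7/e_6) / ln(e_6/e_5)
  = ln(8.0915e-3/3.1188e-2) / ln(3.1188e-2/6.8879e-2)
  = ln(0.259443) / ln(0.452794)
  = -1.34922 / -0.79232 ≈ 1.70287

1.70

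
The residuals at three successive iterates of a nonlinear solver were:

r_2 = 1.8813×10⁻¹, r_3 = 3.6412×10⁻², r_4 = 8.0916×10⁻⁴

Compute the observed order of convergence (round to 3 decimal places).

2.318

p ≈ ln(r_4/r_3) / ln(r_3/r_2)
  = ln(8.0916×10⁻⁴/3.6412×10⁻²) / ln(3.6412×10⁻²/1.8813×10⁻¹)
  = ln(0.0222223) / ln(0.193547)
  = -3.806659 / -1.642235 ≈ 2.317975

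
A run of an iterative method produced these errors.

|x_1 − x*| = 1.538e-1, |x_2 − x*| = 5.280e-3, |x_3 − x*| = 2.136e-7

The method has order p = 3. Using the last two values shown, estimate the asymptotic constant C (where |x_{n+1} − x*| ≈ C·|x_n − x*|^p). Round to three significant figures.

C ≈ |x_3 − x*| / |x_2 − x*|^3
  = 2.136e-7 / (5.280e-3)^3
  = 2.136e-7 / 1.47198e-07 ≈ 1.4511

1.45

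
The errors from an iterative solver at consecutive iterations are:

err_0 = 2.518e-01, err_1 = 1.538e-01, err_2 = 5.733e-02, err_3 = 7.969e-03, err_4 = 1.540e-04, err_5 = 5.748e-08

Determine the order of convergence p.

Consecutive ratios: err_5/err_4 = 5.748e-08/1.540e-04 = 0.000373247, err_4/err_3 = 1.540e-04/7.969e-03 = 0.0193249.
p ≈ ln(0.000373247)/ln(0.0193249) = -7.8933/-3.9464 ≈ 2.00.
So the convergence is quadratic (order 2).

2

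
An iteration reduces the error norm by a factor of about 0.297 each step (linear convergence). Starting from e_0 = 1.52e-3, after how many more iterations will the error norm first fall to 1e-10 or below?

After k steps, e_k ≈ 1.52e-3·0.297^k.
Need 0.297^k ≤ 1e-10/1.52e-3 = 6.57895e-08.
k ≥ ln(6.57895e-08)/ln(0.297) = -16.5368/-1.21402 = 13.622.
Smallest integer k = 14.

14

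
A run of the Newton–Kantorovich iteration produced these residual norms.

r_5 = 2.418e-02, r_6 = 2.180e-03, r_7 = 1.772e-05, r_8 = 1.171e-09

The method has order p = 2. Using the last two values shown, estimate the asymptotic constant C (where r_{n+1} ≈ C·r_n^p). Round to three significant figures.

C ≈ r_8 / r_7^2
  = 1.171e-09 / (1.772e-05)^2
  = 1.171e-09 / 3.13998e-10 ≈ 3.7293

3.73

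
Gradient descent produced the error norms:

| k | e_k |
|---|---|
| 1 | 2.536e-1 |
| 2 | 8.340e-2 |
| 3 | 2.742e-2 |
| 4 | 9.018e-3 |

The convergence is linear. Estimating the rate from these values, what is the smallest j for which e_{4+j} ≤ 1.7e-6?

Rate ρ ≈ e_4/e_3 = 9.018e-3/2.742e-2 = 0.3289.
After j more steps, e_{4+j} ≈ 9.018e-3·ρ^j; need ρ^j ≤ 1.7e-6/9.018e-3 = 0.000188512.
j ≥ ln(0.000188512)/ln(0.3289) = -8.5763/-1.11200 = 7.712.
So 8 more iterations are needed.

8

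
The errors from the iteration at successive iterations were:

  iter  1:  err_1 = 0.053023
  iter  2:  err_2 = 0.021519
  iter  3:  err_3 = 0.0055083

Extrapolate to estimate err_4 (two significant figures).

7.0e-4

First estimate the order: p ≈ ln(err_3/err_2) / ln(err_2/err_1) = ln(0.0055083/0.021519)/ln(0.021519/0.053023) = ln(0.255974)/ln(0.405843) ≈ 1.5111.
Then err_4 ≈ err_3·(err_3/err_2)^p = 0.0055083·(0.255974)^1.5111 = 0.0055083·0.127563 ≈ 0.0007027.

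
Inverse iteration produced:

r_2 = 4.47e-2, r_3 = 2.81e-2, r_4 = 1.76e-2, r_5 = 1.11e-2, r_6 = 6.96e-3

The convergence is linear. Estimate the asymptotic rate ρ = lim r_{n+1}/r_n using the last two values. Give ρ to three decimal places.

0.627

ρ ≈ r_6/r_5 = 6.96e-3/1.11e-2 = 0.62703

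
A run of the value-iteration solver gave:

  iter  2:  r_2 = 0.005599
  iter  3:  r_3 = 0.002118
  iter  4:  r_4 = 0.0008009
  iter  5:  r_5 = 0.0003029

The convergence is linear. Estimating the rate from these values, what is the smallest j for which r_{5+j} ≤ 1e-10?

Rate ρ ≈ r_5/r_4 = 0.0003029/0.0008009 = 0.3782.
After j more steps, r_{5+j} ≈ 0.0003029·ρ^j; need ρ^j ≤ 1e-10/0.0003029 = 3.30142e-07.
j ≥ ln(3.30142e-07)/ln(0.3782) = -14.9237/-0.97233 = 15.348.
So 16 more iterations are needed.

16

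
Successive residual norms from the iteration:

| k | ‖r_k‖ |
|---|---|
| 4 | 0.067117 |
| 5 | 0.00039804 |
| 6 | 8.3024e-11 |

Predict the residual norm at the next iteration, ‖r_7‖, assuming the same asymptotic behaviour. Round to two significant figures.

7.5e-31

First estimate the order: p ≈ ln(‖r_6‖/‖r_5‖) / ln(‖r_5‖/‖r_4‖) = ln(8.3024e-11/0.00039804)/ln(0.00039804/0.067117) = ln(2.08582e-07)/ln(0.00593054) ≈ 3.0000.
Then ‖r_7‖ ≈ ‖r_6‖·(‖r_6‖/‖r_5‖)^p = 8.3024e-11·(2.08582e-07)^3.0000 = 8.3024e-11·9.07466e-21 ≈ 7.534e-31.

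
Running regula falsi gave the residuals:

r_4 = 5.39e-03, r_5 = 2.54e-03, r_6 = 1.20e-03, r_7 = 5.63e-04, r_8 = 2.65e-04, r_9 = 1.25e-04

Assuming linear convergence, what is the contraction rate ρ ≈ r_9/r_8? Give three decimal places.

0.472

ρ ≈ r_9/r_8 = 1.25e-04/2.65e-04 = 0.47170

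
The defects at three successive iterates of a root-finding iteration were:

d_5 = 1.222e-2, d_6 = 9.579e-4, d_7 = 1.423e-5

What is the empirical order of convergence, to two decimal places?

p ≈ ln(d_7/d_6) / ln(d_6/d_5)
  = ln(1.423e-5/9.579e-4) / ln(9.579e-4/1.222e-2)
  = ln(0.0148554) / ln(0.0783879)
  = -4.20939 / -2.54609 ≈ 1.65328

1.65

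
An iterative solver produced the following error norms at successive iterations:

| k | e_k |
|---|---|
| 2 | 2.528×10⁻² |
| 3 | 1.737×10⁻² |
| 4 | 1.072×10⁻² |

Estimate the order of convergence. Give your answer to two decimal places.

1.29

p ≈ ln(e_4/e_3) / ln(e_3/e_2)
  = ln(1.072×10⁻²/1.737×10⁻²) / ln(1.737×10⁻²/2.528×10⁻²)
  = ln(0.617156) / ln(0.687104)
  = -0.48263 / -0.37527 ≈ 1.28609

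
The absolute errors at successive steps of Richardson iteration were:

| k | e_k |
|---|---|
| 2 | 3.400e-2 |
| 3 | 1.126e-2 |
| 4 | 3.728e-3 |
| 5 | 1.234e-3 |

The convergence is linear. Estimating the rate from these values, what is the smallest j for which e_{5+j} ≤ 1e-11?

17

Rate ρ ≈ e_5/e_4 = 1.234e-3/3.728e-3 = 0.3310.
After j more steps, e_{5+j} ≈ 1.234e-3·ρ^j; need ρ^j ≤ 1e-11/1.234e-3 = 8.10373e-09.
j ≥ ln(8.10373e-09)/ln(0.3310) = -18.6309/-1.10564 = 16.851.
So 17 more iterations are needed.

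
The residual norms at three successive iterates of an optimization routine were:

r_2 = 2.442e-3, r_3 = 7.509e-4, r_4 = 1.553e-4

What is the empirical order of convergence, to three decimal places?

1.336

p ≈ ln(r_4/r_3) / ln(r_3/r_2)
  = ln(1.553e-4/7.509e-4) / ln(7.509e-4/2.442e-3)
  = ln(0.206818) / ln(0.307494)
  = -1.575916 / -1.179300 ≈ 1.336315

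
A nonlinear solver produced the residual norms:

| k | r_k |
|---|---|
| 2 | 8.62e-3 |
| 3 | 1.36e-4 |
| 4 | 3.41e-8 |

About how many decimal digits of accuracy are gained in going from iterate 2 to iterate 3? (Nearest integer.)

2

Digits gained ≈ log₁₀(r_2/r_3) = log₁₀(8.62e-3/1.36e-4) = log₁₀(63.3824) ≈ 1.802.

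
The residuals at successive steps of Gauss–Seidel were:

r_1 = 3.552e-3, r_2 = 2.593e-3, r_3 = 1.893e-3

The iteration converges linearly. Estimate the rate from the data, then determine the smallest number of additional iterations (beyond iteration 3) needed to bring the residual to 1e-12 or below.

Rate ρ ≈ r_3/r_2 = 1.893e-3/2.593e-3 = 0.7300.
After j more steps, r_{3+j} ≈ 1.893e-3·ρ^j; need ρ^j ≤ 1e-12/1.893e-3 = 5.28262e-10.
j ≥ ln(5.28262e-10)/ln(0.7300) = -21.3614/-0.31471 = 67.876.
So 68 more iterations are needed.

68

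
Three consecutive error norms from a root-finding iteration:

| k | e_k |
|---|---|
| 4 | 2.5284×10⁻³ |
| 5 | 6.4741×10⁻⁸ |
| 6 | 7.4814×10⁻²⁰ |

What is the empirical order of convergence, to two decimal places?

p ≈ ln(e_6/e_5) / ln(e_5/e_4)
  = ln(7.4814×10⁻²⁰/6.4741×10⁻⁸) / ln(6.4741×10⁻⁸/2.5284×10⁻³)
  = ln(1.15559e-12) / ln(2.56055e-05)
  = -27.48641 / -10.57270 ≈ 2.59975

2.60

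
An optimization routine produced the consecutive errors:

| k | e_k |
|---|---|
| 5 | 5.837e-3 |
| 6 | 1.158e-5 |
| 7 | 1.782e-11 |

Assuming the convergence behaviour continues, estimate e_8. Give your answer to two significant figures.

First estimate the order: p ≈ ln(e_7/e_6) / ln(e_6/e_5) = ln(1.782e-11/1.158e-5)/ln(1.158e-5/5.837e-3) = ln(1.53886e-06)/ln(0.0019839) ≈ 2.1509.
Then e_8 ≈ e_7·(e_7/e_6)^p = 1.782e-11·(1.53886e-06)^2.1509 = 1.782e-11·3.14229e-13 ≈ 5.6e-24.

5.6e-24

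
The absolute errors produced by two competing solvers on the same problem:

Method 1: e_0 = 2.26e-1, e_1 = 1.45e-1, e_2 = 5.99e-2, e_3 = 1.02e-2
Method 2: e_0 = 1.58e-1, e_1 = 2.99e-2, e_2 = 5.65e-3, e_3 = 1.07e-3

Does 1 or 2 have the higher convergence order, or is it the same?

1

Method 1: p ≈ ln(1.02e-2/5.99e-2)/ln(5.99e-2/1.45e-1) ≈ 2.00.
Method 2: p ≈ ln(1.07e-3/5.65e-3)/ln(5.65e-3/2.99e-2) ≈ 1.00.
Method 1 has the higher order (≈2.0 vs ≈1.0).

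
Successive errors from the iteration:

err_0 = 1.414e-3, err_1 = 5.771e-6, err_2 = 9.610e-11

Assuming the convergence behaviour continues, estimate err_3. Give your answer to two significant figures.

2.7e-20

First estimate the order: p ≈ ln(err_2/err_1) / ln(err_1/err_0) = ln(9.610e-11/5.771e-6)/ln(5.771e-6/1.414e-3) = ln(1.66522e-05)/ln(0.00408133) ≈ 2.0001.
Then err_3 ≈ err_2·(err_2/err_1)^p = 9.610e-11·(1.66522e-05)^2.0001 = 9.610e-11·2.76991e-10 ≈ 2.662e-20.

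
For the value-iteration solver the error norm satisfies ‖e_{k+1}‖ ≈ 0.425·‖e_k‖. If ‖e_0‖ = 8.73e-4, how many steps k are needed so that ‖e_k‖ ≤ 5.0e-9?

After k steps, ‖e_k‖ ≈ 8.73e-4·0.425^k.
Need 0.425^k ≤ 5.0e-9/8.73e-4 = 5.72738e-06.
k ≥ ln(5.72738e-06)/ln(0.425) = -12.0703/-0.85567 = 14.106.
Smallest integer k = 15.

15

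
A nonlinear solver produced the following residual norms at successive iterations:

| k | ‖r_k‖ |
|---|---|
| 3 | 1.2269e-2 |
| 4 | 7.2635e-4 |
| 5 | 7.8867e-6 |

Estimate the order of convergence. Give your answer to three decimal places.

p ≈ ln(‖r_5‖/‖r_4‖) / ln(‖r_4‖/‖r_3‖)
  = ln(7.8867e-6/7.2635e-4) / ln(7.2635e-4/1.2269e-2)
  = ln(0.010858) / ln(0.0592021)
  = -4.522853 / -2.826798 ≈ 1.599992

1.600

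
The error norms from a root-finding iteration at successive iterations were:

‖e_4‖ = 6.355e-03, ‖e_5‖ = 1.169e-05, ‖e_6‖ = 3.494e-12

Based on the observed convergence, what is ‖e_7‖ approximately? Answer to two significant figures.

9.6e-28

First estimate the order: p ≈ ln(‖e_6‖/‖e_5‖) / ln(‖e_5‖/‖e_4‖) = ln(3.494e-12/1.169e-05)/ln(1.169e-05/6.355e-03) = ln(2.98888e-07)/ln(0.0018395) ≈ 2.3853.
Then ‖e_7‖ ≈ ‖e_6‖·(‖e_6‖/‖e_5‖)^p = 3.494e-12·(2.98888e-07)^2.3853 = 3.494e-12·2.73609e-16 ≈ 9.56e-28.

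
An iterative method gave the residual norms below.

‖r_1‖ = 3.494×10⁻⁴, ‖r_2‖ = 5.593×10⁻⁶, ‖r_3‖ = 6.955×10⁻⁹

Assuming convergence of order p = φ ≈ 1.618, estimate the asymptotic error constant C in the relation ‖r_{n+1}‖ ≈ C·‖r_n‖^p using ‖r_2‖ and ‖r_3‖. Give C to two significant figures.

C ≈ ‖r_3‖ / ‖r_2‖^1.618
  = 6.955×10⁻⁹ / (5.593×10⁻⁶)^1.618
  = 6.955×10⁻⁹ / 3.1746e-09 ≈ 2.1908

2.2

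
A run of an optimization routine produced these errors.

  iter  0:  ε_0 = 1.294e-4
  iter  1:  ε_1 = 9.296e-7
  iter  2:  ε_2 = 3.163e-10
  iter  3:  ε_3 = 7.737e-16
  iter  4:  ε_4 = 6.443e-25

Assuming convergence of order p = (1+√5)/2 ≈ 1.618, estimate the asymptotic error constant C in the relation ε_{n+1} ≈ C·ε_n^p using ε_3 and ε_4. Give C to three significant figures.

1.82

C ≈ ε_4 / ε_3^1.618
  = 6.443e-25 / (7.737e-16)^1.618
  = 6.443e-25 / 3.54577e-25 ≈ 1.8171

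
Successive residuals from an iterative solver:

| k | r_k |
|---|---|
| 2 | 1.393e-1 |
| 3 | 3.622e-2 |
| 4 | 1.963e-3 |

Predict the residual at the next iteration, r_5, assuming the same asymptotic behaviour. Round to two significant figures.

First estimate the order: p ≈ ln(r_4/r_3) / ln(r_3/r_2) = ln(1.963e-3/3.622e-2)/ln(3.622e-2/1.393e-1) = ln(0.0541966)/ln(0.260014) ≈ 2.1641.
Then r_5 ≈ r_4·(r_4/r_3)^p = 1.963e-3·(0.0541966)^2.1641 = 1.963e-3·0.00182049 ≈ 3.574e-06.

3.6e-6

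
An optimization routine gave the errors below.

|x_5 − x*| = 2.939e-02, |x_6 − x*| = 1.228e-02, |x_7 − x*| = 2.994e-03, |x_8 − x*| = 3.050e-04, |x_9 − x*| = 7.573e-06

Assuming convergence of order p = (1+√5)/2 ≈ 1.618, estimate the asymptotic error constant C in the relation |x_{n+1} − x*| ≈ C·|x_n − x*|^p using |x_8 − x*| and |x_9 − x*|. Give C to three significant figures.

3.70

C ≈ |x_9 − x*| / |x_8 − x*|^1.618
  = 7.573e-06 / (3.050e-04)^1.618
  = 7.573e-06 / 2.04926e-06 ≈ 3.6955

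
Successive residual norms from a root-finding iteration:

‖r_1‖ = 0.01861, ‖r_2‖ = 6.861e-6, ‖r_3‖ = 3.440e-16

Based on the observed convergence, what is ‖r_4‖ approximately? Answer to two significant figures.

First estimate the order: p ≈ ln(‖r_3‖/‖r_2‖) / ln(‖r_2‖/‖r_1‖) = ln(3.440e-16/6.861e-6)/ln(6.861e-6/0.01861) = ln(5.01385e-11)/ln(0.000368673) ≈ 2.9999.
Then ‖r_4‖ ≈ ‖r_3‖·(‖r_3‖/‖r_2‖)^p = 3.440e-16·(5.01385e-11)^2.9999 = 3.440e-16·1.26341e-31 ≈ 4.346e-47.

4.3e-47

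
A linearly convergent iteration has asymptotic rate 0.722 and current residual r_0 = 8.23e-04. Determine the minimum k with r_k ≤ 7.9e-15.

After k steps, r_k ≈ 8.23e-04·0.722^k.
Need 0.722^k ≤ 7.9e-15/8.23e-04 = 9.59903e-12.
k ≥ ln(9.59903e-12)/ln(0.722) = -25.3694/-0.32573 = 77.885.
Smallest integer k = 78.

78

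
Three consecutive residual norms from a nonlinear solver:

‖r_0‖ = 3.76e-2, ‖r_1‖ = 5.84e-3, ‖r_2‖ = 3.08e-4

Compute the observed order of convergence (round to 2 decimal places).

1.58

p ≈ ln(‖r_2‖/‖r_1‖) / ln(‖r_1‖/‖r_0‖)
  = ln(3.08e-4/5.84e-3) / ln(5.84e-3/3.76e-2)
  = ln(0.0527397) / ln(0.155319)
  = -2.94239 / -1.86227 ≈ 1.58000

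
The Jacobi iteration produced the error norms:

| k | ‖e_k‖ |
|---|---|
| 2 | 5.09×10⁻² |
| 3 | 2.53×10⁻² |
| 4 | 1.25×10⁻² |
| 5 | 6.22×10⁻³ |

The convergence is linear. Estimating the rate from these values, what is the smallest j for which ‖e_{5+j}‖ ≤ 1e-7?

Rate ρ ≈ ‖e_5‖/‖e_4‖ = 6.22×10⁻³/1.25×10⁻² = 0.4976.
After j more steps, ‖e_{5+j}‖ ≈ 6.22×10⁻³·ρ^j; need ρ^j ≤ 1e-7/6.22×10⁻³ = 1.60772e-05.
j ≥ ln(1.60772e-05)/ln(0.4976) = -11.0381/-0.69796 = 15.815.
So 16 more iterations are needed.

16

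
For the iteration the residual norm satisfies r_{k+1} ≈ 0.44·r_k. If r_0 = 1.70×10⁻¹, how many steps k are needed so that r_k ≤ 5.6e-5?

After k steps, r_k ≈ 1.70×10⁻¹·0.44^k.
Need 0.44^k ≤ 5.6e-5/1.70×10⁻¹ = 0.000329412.
k ≥ ln(0.000329412)/ln(0.44) = -8.0182/-0.82098 = 9.767.
Smallest integer k = 10.

10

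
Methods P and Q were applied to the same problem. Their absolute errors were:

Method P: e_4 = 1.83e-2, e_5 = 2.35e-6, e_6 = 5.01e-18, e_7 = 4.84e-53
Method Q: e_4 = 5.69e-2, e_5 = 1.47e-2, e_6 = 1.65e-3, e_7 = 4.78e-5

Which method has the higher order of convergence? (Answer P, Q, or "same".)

P

Method P: p ≈ ln(4.84e-53/5.01e-18)/ln(5.01e-18/2.35e-6) ≈ 3.00.
Method Q: p ≈ ln(4.78e-5/1.65e-3)/ln(1.65e-3/1.47e-2) ≈ 1.62.
Method P has the higher order (≈3.0 vs ≈1.6).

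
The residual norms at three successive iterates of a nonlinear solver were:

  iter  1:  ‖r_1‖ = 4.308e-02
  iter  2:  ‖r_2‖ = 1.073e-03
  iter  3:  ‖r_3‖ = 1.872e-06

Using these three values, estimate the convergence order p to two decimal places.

1.72

p ≈ ln(‖r_3‖/‖r_2‖) / ln(‖r_2‖/‖r_1‖)
  = ln(1.872e-06/1.073e-03) / ln(1.073e-03/4.308e-02)
  = ln(0.00174464) / ln(0.0249071)
  = -6.35121 / -3.69260 ≈ 1.71998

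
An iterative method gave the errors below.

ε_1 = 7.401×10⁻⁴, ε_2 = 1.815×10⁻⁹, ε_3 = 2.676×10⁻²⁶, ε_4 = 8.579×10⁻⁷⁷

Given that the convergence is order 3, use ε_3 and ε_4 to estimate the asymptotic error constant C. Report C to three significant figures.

C ≈ ε_4 / ε_3^3
  = 8.579×10⁻⁷⁷ / (2.676×10⁻²⁶)^3
  = 8.579×10⁻⁷⁷ / 1.91628e-77 ≈ 4.4769

4.48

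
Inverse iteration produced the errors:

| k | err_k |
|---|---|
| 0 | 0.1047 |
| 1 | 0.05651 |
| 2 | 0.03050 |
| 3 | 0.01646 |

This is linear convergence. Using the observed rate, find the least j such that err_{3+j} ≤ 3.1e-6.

Rate ρ ≈ err_3/err_2 = 0.01646/0.03050 = 0.5397.
After j more steps, err_{3+j} ≈ 0.01646·ρ^j; need ρ^j ≤ 3.1e-6/0.01646 = 0.000188335.
j ≥ ln(0.000188335)/ln(0.5397) = -8.5773/-0.61674 = 13.907.
So 14 more iterations are needed.

14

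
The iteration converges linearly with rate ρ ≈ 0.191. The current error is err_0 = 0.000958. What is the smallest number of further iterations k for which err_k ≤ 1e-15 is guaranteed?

17

After k steps, err_k ≈ 0.000958·0.191^k.
Need 0.191^k ≤ 1e-15/0.000958 = 1.04384e-12.
k ≥ ln(1.04384e-12)/ln(0.191) = -27.5881/-1.65548 = 16.665.
Smallest integer k = 17.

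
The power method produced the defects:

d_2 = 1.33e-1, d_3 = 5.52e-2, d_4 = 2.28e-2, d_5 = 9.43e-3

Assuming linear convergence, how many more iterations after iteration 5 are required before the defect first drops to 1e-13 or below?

29

Rate ρ ≈ d_5/d_4 = 9.43e-3/2.28e-2 = 0.4136.
After j more steps, d_{5+j} ≈ 9.43e-3·ρ^j; need ρ^j ≤ 1e-13/9.43e-3 = 1.06045e-11.
j ≥ ln(1.06045e-11)/ln(0.4136) = -25.2697/-0.88286 = 28.623.
So 29 more iterations are needed.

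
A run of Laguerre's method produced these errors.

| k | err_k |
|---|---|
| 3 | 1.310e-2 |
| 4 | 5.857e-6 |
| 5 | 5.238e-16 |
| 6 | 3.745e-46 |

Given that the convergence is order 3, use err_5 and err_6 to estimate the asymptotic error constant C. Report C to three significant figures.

C ≈ err_6 / err_5^3
  = 3.745e-46 / (5.238e-16)^3
  = 3.745e-46 / 1.43713e-46 ≈ 2.6059

2.61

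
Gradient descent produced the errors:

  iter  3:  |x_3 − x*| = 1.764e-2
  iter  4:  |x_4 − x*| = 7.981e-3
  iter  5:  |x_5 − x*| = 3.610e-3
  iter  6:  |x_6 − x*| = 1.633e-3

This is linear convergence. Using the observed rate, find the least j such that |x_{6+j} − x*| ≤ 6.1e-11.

22

Rate ρ ≈ |x_6 − x*|/|x_5 − x*| = 1.633e-3/3.610e-3 = 0.4524.
After j more steps, |x_{6+j} − x*| ≈ 1.633e-3·ρ^j; need ρ^j ≤ 6.1e-11/1.633e-3 = 3.73546e-08.
j ≥ ln(3.73546e-08)/ln(0.4524) = -17.1028/-0.79319 = 21.562.
So 22 more iterations are needed.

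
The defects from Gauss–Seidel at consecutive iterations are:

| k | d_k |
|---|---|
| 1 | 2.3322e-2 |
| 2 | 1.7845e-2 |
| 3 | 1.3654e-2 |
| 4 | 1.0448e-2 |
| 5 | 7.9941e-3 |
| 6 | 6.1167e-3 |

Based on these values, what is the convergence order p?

1

Consecutive ratios: d_6/d_5 = 6.1167e-3/7.9941e-3 = 0.765152, d_5/d_4 = 7.9941e-3/1.0448e-2 = 0.765132.
p ≈ ln(0.765152)/ln(0.765132) = -0.2677/-0.2677 ≈ 1.00.
So the convergence is linear (order 1).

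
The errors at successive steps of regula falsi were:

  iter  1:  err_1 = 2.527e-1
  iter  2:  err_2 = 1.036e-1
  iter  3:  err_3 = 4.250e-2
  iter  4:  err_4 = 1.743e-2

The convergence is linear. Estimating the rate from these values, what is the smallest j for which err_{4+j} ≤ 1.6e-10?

Rate ρ ≈ err_4/err_3 = 1.743e-2/4.250e-2 = 0.4101.
After j more steps, err_{4+j} ≈ 1.743e-2·ρ^j; need ρ^j ≤ 1.6e-10/1.743e-2 = 9.17958e-09.
j ≥ ln(9.17958e-09)/ln(0.4101) = -18.5063/-0.89135 = 20.762.
So 21 more iterations are needed.

21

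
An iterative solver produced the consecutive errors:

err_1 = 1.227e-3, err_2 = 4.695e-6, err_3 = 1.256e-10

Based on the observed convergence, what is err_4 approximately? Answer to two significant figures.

First estimate the order: p ≈ ln(err_3/err_2) / ln(err_2/err_1) = ln(1.256e-10/4.695e-6)/ln(4.695e-6/1.227e-3) = ln(2.67519e-05)/ln(0.00382641) ≈ 1.8917.
Then err_4 ≈ err_3·(err_3/err_2)^p = 1.256e-10·(2.67519e-05)^1.8917 = 1.256e-10·2.23834e-09 ≈ 2.811e-19.

2.8e-19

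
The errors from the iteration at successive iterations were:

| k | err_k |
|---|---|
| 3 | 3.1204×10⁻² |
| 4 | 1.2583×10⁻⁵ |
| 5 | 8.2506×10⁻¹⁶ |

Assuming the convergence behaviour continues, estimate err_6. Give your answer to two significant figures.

2.3e-46

First estimate the order: p ≈ ln(err_5/err_4) / ln(err_4/err_3) = ln(8.2506×10⁻¹⁶/1.2583×10⁻⁵)/ln(1.2583×10⁻⁵/3.1204×10⁻²) = ln(6.55694e-11)/ln(0.00040325) ≈ 3.0000.
Then err_6 ≈ err_5·(err_5/err_4)^p = 8.2506×10⁻¹⁶·(6.55694e-11)^3.0000 = 8.2506×10⁻¹⁶·2.81906e-31 ≈ 2.326e-46.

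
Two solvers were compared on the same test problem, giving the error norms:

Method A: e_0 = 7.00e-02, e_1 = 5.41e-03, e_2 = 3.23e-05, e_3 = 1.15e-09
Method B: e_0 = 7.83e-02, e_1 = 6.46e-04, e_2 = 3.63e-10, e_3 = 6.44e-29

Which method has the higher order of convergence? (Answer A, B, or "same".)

Method A: p ≈ ln(1.15e-09/3.23e-05)/ln(3.23e-05/5.41e-03) ≈ 2.00.
Method B: p ≈ ln(6.44e-29/3.63e-10)/ln(3.63e-10/6.46e-04) ≈ 3.00.
Method B has the higher order (≈3.0 vs ≈2.0).

B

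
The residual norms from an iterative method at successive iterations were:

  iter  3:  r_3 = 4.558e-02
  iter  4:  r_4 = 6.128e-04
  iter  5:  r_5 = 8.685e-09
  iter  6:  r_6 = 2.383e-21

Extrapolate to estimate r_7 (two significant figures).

6.8e-54

First estimate the order: p ≈ ln(r_6/r_5) / ln(r_5/r_4) = ln(2.383e-21/8.685e-09)/ln(8.685e-09/6.128e-04) = ln(2.74381e-13)/ln(1.41727e-05) ≈ 2.5908.
Then r_7 ≈ r_6·(r_6/r_5)^p = 2.383e-21·(2.74381e-13)^2.5908 = 2.383e-21·2.85291e-33 ≈ 6.798e-54.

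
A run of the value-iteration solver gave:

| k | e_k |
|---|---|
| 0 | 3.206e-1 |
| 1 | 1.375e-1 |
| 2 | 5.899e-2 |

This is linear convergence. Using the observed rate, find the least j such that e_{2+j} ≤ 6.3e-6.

Rate ρ ≈ e_2/e_1 = 5.899e-2/1.375e-1 = 0.4290.
After j more steps, e_{2+j} ≈ 5.899e-2·ρ^j; need ρ^j ≤ 6.3e-6/5.899e-2 = 0.000106798.
j ≥ ln(0.000106798)/ln(0.4290) = -9.1446/-0.84630 = 10.805.
So 11 more iterations are needed.

11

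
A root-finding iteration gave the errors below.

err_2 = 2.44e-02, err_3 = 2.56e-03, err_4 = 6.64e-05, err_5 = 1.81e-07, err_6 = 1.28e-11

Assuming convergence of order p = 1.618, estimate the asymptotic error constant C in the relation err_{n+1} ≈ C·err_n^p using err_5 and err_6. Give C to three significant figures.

C ≈ err_6 / err_5^1.618
  = 1.28e-11 / (1.81e-07)^1.618
  = 1.28e-11 / 1.23289e-11 ≈ 1.0382

1.04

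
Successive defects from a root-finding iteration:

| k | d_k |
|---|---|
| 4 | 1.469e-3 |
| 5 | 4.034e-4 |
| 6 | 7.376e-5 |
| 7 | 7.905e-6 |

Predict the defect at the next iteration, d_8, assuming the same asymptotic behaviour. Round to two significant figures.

4.2e-7

First estimate the order: p ≈ ln(d_7/d_6) / ln(d_6/d_5) = ln(7.905e-6/7.376e-5)/ln(7.376e-5/4.034e-4) = ln(0.107172)/ln(0.182846) ≈ 1.3144.
Then d_8 ≈ d_7·(d_7/d_6)^p = 7.905e-6·(0.107172)^1.3144 = 7.905e-6·0.0531054 ≈ 4.198e-07.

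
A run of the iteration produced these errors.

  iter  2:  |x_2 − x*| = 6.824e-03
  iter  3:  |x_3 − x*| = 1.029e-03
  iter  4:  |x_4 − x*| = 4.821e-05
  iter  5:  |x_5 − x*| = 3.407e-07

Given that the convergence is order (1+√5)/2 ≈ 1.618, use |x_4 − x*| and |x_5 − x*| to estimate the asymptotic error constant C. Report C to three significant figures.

C ≈ |x_5 − x*| / |x_4 − x*|^1.618
  = 3.407e-07 / (4.821e-05)^1.618
  = 3.407e-07 / 1.0359e-07 ≈ 3.2889

3.29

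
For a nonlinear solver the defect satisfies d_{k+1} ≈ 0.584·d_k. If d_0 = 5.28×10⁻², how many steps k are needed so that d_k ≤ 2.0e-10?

37

After k steps, d_k ≈ 5.28×10⁻²·0.584^k.
Need 0.584^k ≤ 2.0e-10/5.28×10⁻² = 3.78788e-09.
k ≥ ln(3.78788e-09)/ln(0.584) = -19.3915/-0.53785 = 36.054.
Smallest integer k = 37.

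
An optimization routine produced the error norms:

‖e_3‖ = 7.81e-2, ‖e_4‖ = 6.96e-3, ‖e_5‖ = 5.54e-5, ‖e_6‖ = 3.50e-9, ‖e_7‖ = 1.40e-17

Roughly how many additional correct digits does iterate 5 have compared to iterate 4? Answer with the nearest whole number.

2

Digits gained ≈ log₁₀(‖e_4‖/‖e_5‖) = log₁₀(6.96e-3/5.54e-5) = log₁₀(125.632) ≈ 2.099.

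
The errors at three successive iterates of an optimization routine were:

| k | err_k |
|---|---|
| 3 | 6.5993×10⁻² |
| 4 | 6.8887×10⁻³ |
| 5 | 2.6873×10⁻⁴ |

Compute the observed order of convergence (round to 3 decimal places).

p ≈ ln(err_5/err_4) / ln(err_4/err_3)
  = ln(2.6873×10⁻⁴/6.8887×10⁻³) / ln(6.8887×10⁻³/6.5993×10⁻²)
  = ln(0.0390103) / ln(0.104385)
  = -3.243930 / -2.259669 ≈ 1.435578

1.436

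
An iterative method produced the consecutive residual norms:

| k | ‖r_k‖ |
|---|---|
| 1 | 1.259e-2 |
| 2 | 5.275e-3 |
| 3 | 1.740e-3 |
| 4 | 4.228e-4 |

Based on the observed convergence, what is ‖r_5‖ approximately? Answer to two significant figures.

First estimate the order: p ≈ ln(‖r_4‖/‖r_3‖) / ln(‖r_3‖/‖r_2‖) = ln(4.228e-4/1.740e-3)/ln(1.740e-3/5.275e-3) = ln(0.242989)/ln(0.329858) ≈ 1.2756.
Then ‖r_5‖ ≈ ‖r_4‖·(‖r_4‖/‖r_3‖)^p = 4.228e-4·(0.242989)^1.2756 = 4.228e-4·0.164533 ≈ 6.956e-05.

7.0e-5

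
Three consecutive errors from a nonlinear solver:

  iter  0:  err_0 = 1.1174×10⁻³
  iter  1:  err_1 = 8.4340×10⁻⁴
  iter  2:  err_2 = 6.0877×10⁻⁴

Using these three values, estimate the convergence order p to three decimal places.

p ≈ ln(err_2/err_1) / ln(err_1/err_0)
  = ln(6.0877×10⁻⁴/8.4340×10⁻⁴) / ln(8.4340×10⁻⁴/1.1174×10⁻³)
  = ln(0.721805) / ln(0.754788)
  = -0.326000 / -0.281318 ≈ 1.158831

1.159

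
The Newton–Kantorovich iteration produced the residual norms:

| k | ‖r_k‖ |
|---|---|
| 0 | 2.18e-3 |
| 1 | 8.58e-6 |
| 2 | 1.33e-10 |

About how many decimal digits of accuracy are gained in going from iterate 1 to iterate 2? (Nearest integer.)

Digits gained ≈ log₁₀(‖r_1‖/‖r_2‖) = log₁₀(8.58e-6/1.33e-10) = log₁₀(64511.3) ≈ 4.810.

5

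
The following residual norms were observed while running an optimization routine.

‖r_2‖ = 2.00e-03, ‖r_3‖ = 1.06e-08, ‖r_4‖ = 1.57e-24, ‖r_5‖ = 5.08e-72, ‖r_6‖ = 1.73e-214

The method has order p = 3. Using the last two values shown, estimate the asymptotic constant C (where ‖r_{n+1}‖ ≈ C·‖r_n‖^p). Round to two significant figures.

C ≈ ‖r_6‖ / ‖r_5‖^3
  = 1.73e-214 / (5.08e-72)^3
  = 1.73e-214 / 1.31097e-214 ≈ 1.3196

1.3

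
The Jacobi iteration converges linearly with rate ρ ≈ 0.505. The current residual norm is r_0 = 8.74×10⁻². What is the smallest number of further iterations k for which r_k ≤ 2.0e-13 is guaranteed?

40

After k steps, r_k ≈ 8.74×10⁻²·0.505^k.
Need 0.505^k ≤ 2.0e-13/8.74×10⁻² = 2.28833e-12.
k ≥ ln(2.28833e-12)/ln(0.505) = -26.8032/-0.68320 = 39.232.
Smallest integer k = 40.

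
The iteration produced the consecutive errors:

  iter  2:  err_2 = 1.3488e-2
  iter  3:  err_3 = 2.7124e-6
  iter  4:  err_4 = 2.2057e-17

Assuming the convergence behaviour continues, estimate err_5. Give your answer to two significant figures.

1.2e-50

First estimate the order: p ≈ ln(err_4/err_3) / ln(err_3/err_2) = ln(2.2057e-17/2.7124e-6)/ln(2.7124e-6/1.3488e-2) = ln(8.13191e-12)/ln(0.000201097) ≈ 3.0000.
Then err_5 ≈ err_4·(err_4/err_3)^p = 2.2057e-17·(8.13191e-12)^3.0000 = 2.2057e-17·5.37747e-34 ≈ 1.186e-50.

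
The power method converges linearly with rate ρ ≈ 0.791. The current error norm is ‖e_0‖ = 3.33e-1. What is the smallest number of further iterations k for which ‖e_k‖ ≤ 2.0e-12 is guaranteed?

111

After k steps, ‖e_k‖ ≈ 3.33e-1·0.791^k.
Need 0.791^k ≤ 2.0e-12/3.33e-1 = 6.00601e-12.
k ≥ ln(6.00601e-12)/ln(0.791) = -25.8383/-0.23446 = 110.203.
Smallest integer k = 111.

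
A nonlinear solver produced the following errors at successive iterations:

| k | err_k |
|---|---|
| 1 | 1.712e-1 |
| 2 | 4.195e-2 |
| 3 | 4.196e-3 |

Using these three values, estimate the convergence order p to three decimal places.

p ≈ ln(err_3/err_2) / ln(err_2/err_1)
  = ln(4.196e-3/4.195e-2) / ln(4.195e-2/1.712e-1)
  = ln(0.100024) / ln(0.245035)
  = -2.302345 / -1.406354 ≈ 1.637102

1.637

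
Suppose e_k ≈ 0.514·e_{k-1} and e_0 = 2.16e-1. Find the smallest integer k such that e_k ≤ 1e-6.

19

After k steps, e_k ≈ 2.16e-1·0.514^k.
Need 0.514^k ≤ 1e-6/2.16e-1 = 4.62963e-06.
k ≥ ln(4.62963e-06)/ln(0.514) = -12.2830/-0.66553 = 18.456.
Smallest integer k = 19.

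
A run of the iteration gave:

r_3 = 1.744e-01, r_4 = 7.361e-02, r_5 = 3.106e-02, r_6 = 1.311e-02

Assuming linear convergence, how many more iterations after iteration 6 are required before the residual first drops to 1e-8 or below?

Rate ρ ≈ r_6/r_5 = 1.311e-02/3.106e-02 = 0.4221.
After j more steps, r_{6+j} ≈ 1.311e-02·ρ^j; need ρ^j ≤ 1e-8/1.311e-02 = 7.62777e-07.
j ≥ ln(7.62777e-07)/ln(0.4221) = -14.0863/-0.86251 = 16.332.
So 17 more iterations are needed.

17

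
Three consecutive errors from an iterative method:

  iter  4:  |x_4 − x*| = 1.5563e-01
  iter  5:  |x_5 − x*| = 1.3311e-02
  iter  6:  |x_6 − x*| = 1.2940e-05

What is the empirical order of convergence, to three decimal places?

p ≈ ln(|x_6 − x*|/|x_5 − x*|) / ln(|x_5 − x*|/|x_4 − x*|)
  = ln(1.2940e-05/1.3311e-02) / ln(1.3311e-02/1.5563e-01)
  = ln(0.000972128) / ln(0.0855298)
  = -6.936023 / -2.458890 ≈ 2.820794

2.821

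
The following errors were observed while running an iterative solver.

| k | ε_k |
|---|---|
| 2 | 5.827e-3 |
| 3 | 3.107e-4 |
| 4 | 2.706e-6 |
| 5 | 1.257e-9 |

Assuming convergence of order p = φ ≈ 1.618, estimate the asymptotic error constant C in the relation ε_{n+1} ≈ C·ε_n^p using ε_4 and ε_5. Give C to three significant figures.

C ≈ ε_5 / ε_4^1.618
  = 1.257e-9 / (2.706e-6)^1.618
  = 1.257e-9 / 9.80633e-10 ≈ 1.2818

1.28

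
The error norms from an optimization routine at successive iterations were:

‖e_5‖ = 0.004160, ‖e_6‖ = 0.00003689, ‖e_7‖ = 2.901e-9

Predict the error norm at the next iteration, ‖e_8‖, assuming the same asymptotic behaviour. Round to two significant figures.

First estimate the order: p ≈ ln(‖e_7‖/‖e_6‖) / ln(‖e_6‖/‖e_5‖) = ln(2.901e-9/0.00003689)/ln(0.00003689/0.004160) = ln(7.86392e-05)/ln(0.00886779) ≈ 2.0000.
Then ‖e_8‖ ≈ ‖e_7‖·(‖e_7‖/‖e_6‖)^p = 2.901e-9·(7.86392e-05)^2.0000 = 2.901e-9·6.18412e-09 ≈ 1.794e-17.

1.8e-17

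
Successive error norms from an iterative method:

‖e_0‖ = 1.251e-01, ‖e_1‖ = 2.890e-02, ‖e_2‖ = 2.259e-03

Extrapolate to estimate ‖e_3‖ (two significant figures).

2.7e-5

First estimate the order: p ≈ ln(‖e_2‖/‖e_1‖) / ln(‖e_1‖/‖e_0‖) = ln(2.259e-03/2.890e-02)/ln(2.890e-02/1.251e-01) = ln(0.0781661)/ln(0.231015) ≈ 1.7396.
Then ‖e_3‖ ≈ ‖e_2‖·(‖e_2‖/‖e_1‖)^p = 2.259e-03·(0.0781661)^1.7396 = 2.259e-03·0.0118657 ≈ 2.68e-05.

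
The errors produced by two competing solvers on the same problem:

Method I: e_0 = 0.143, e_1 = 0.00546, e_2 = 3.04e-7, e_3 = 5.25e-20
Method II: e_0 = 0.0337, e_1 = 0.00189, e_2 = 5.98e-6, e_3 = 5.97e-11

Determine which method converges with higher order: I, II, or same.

I

Method I: p ≈ ln(5.25e-20/3.04e-7)/ln(3.04e-7/0.00546) ≈ 3.00.
Method II: p ≈ ln(5.97e-11/5.98e-6)/ln(5.98e-6/0.00189) ≈ 2.00.
Method I has the higher order (≈3.0 vs ≈2.0).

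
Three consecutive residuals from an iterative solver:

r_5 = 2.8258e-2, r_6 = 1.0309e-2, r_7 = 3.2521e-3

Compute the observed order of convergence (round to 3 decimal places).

1.144

p ≈ ln(r_7/r_6) / ln(r_6/r_5)
  = ln(3.2521e-3/1.0309e-2) / ln(1.0309e-2/2.8258e-2)
  = ln(0.315462) / ln(0.364817)
  = -1.153717 / -1.008359 ≈ 1.144153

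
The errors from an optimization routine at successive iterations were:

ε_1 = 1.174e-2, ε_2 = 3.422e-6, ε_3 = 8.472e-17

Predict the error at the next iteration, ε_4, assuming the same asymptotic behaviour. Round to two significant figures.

1.3e-48

First estimate the order: p ≈ ln(ε_3/ε_2) / ln(ε_2/ε_1) = ln(8.472e-17/3.422e-6)/ln(3.422e-6/1.174e-2) = ln(2.47575e-11)/ln(0.000291482) ≈ 3.0000.
Then ε_4 ≈ ε_3·(ε_3/ε_2)^p = 8.472e-17·(2.47575e-11)^3.0000 = 8.472e-17·1.51747e-32 ≈ 1.286e-48.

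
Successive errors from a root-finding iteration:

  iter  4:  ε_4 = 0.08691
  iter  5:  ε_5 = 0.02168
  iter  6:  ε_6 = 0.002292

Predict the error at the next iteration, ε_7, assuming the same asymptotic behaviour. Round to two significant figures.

First estimate the order: p ≈ ln(ε_6/ε_5) / ln(ε_5/ε_4) = ln(0.002292/0.02168)/ln(0.02168/0.08691) = ln(0.10572)/ln(0.249453) ≈ 1.6183.
Then ε_7 ≈ ε_6·(ε_6/ε_5)^p = 0.002292·(0.10572)^1.6183 = 0.002292·0.0263508 ≈ 6.04e-05.

6.0e-5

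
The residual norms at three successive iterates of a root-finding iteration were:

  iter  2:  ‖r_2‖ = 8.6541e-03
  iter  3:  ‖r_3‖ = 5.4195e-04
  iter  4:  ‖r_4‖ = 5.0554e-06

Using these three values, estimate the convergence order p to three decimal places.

1.687

p ≈ ln(‖r_4‖/‖r_3‖) / ln(‖r_3‖/‖r_2‖)
  = ln(5.0554e-06/5.4195e-04) / ln(5.4195e-04/8.6541e-03)
  = ln(0.00932817) / ln(0.0626235)
  = -4.674716 / -2.770615 ≈ 1.687248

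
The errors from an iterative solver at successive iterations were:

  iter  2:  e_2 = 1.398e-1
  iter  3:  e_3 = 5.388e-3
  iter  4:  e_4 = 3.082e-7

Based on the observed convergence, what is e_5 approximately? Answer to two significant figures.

5.8e-20

First estimate the order: p ≈ ln(e_4/e_3) / ln(e_3/e_2) = ln(3.082e-7/5.388e-3)/ln(5.388e-3/1.398e-1) = ln(5.72012e-05)/ln(0.0385408) ≈ 3.0003.
Then e_5 ≈ e_4·(e_4/e_3)^p = 3.082e-7·(5.72012e-05)^3.0003 = 3.082e-7·1.86613e-13 ≈ 5.751e-20.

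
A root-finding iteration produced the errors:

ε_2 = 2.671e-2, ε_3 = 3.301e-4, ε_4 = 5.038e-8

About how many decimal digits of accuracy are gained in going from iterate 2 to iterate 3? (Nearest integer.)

2

Digits gained ≈ log₁₀(ε_2/ε_3) = log₁₀(2.671e-2/3.301e-4) = log₁₀(80.9149) ≈ 1.908.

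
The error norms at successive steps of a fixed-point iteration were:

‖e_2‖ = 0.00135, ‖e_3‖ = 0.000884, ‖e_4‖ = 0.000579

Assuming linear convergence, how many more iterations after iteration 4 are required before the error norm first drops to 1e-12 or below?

48

Rate ρ ≈ ‖e_4‖/‖e_3‖ = 0.000579/0.000884 = 0.6550.
After j more steps, ‖e_{4+j}‖ ≈ 0.000579·ρ^j; need ρ^j ≤ 1e-12/0.000579 = 1.72712e-09.
j ≥ ln(1.72712e-09)/ln(0.6550) = -20.1768/-0.42312 = 47.686.
So 48 more iterations are needed.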